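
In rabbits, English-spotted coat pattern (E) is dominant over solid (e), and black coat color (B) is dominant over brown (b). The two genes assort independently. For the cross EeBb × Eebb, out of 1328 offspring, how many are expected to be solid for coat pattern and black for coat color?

Dihybrid cross EeBb × Eebb — consider each gene separately:
coat pattern: Ee × Ee → 1 EE, 2 Ee, 1 ee → 3 E_ : 1 ee (out of 4)
coat color: Bb × bb → 2 Bb, 2 bb → 2 B_ : 2 bb (out of 4)
Looking for: solid (ee) and black (B_)
P(solid) = 1/4, P(black) = 2/4
P(both) = 1/4 × 2/4 = 2/16 = 1/8
Expected count = 1/8 × 1328 = 166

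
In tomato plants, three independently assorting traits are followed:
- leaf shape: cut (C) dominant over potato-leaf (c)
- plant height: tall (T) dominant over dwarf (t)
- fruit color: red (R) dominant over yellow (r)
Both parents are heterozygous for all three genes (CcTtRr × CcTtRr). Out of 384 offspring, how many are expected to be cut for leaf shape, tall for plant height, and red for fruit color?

Trihybrid cross: CcTtRr × CcTtRr
Each trait segregates independently with a 3:1 phenotypic ratio, so each gene contributes 3/4 (dominant) or 1/4 (recessive).
Target: cut (leaf shape), tall (plant height), red (fruit color)
Probability = product of independent per-trait probabilities
= 3/4 × 3/4 × 3/4 = 27/64
Expected count = 27/64 × 384 = 162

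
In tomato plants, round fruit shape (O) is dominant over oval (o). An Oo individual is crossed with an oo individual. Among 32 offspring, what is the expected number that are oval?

Punnett square for Oo × oo:
Offspring genotypes: 2 Oo, 2 oo
round: 2, oval: 2
oval: 2 out of 4 → fraction 1/2
Expected count = 1/2 × 32 = 16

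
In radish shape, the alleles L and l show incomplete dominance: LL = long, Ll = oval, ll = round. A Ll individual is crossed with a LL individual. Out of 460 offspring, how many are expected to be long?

Punnett square for Ll × LL:
Offspring genotypes: 2 LL, 2 Ll
Phenotype counts: 2 long, 2 oval
long: 2 out of 4 → fraction 1/2
Expected count = 1/2 × 460 = 230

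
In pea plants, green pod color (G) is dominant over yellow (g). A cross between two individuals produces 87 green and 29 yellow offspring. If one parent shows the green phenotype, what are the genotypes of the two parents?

Observed offspring: 87 green, 29 yellow
The observed ratio simplifies to 3:1. Yellow (gg) offspring appear, so each parent must contribute one g allele. The parent stated to show green carries G, so it is Gg. The other parent is then either Gg or gg: Gg × gg would give a 1:1 split, whereas Gg × Gg gives 3:1 — matching the data. So both parents are heterozygous (Gg × Gg).
Parent genotypes: Gg × Gg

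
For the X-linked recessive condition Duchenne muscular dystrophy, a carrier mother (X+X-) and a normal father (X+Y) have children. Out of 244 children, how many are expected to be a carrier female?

Cross: X+X- × X+Y
Offspring: 1 X+X+, 1 X+Y, 1 X+X-, 1 X-Y
Probability of a carrier female: 1/4
Expected count = 1/4 × 244 = 61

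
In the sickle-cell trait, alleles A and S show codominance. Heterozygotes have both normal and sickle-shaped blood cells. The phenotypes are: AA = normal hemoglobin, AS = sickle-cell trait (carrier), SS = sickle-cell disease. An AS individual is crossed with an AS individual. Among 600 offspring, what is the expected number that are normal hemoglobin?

Punnett square for AS × AS:
Offspring genotypes: 1 AA, 2 AS, 1 SS
Phenotype counts: 1 normal hemoglobin, 2 sickle-cell trait (carrier), 1 sickle-cell disease
normal hemoglobin: 1 out of 4 → fraction 1/4
Expected count = 1/4 × 600 = 150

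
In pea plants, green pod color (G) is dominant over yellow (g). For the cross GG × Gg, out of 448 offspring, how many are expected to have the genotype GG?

Punnett square for GG × Gg:
Offspring genotypes: 2 GG, 2 Gg
Total offspring: 4
Count with target: 2
Probability: 2/4 = 1/2
Expected count = 1/2 × 448 = 224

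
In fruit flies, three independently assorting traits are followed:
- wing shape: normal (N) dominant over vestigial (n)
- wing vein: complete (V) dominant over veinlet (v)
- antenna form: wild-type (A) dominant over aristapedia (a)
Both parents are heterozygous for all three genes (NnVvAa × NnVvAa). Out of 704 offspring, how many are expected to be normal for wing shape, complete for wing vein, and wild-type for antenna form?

Trihybrid cross: NnVvAa × NnVvAa
Each trait segregates independently with a 3:1 phenotypic ratio, so each gene contributes 3/4 (dominant) or 1/4 (recessive).
Target: normal (wing shape), complete (wing vein), wild-type (antenna form)
Probability = product of independent per-trait probabilities
= 3/4 × 3/4 × 3/4 = 27/64
Expected count = 27/64 × 704 = 297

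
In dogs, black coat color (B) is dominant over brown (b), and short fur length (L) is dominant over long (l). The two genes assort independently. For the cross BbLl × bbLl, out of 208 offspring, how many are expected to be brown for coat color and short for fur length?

Dihybrid cross BbLl × bbLl — consider each gene separately:
coat color: Bb × bb → 2 Bb, 2 bb → 2 B_ : 2 bb (out of 4)
fur length: Ll × Ll → 1 LL, 2 Ll, 1 ll → 3 L_ : 1 ll (out of 4)
Looking for: brown (bb) and short (L_)
P(brown) = 2/4, P(short) = 3/4
P(both) = 2/4 × 3/4 = 6/16 = 3/8
Expected count = 3/8 × 208 = 78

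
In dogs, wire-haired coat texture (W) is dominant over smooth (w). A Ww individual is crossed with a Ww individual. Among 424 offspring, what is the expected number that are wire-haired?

Punnett square for Ww × Ww:
Offspring genotypes: 1 WW, 2 Ww, 1 ww
wire-haired: 3, smooth: 1
wire-haired: 3 out of 4 → fraction 3/4
Expected count = 3/4 × 424 = 318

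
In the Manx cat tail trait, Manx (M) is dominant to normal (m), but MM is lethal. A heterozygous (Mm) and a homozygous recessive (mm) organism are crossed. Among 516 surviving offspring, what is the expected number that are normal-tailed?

Cross: Mm × mm
Punnett square offspring (before lethality): 2 Mm, 2 mm
No MM offspring are produced in this cross.
normal-tailed: 2 out of 4 → fraction 1/2
Expected count = 1/2 × 516 = 258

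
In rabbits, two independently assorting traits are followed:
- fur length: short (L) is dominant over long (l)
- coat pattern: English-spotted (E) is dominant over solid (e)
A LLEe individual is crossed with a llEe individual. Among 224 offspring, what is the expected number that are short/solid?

Dihybrid cross LLEe × llEe — consider each gene separately:
fur length: LL × ll → 4 Ll → 4 L_ (out of 4)
coat pattern: Ee × Ee → 1 EE, 2 Ee, 1 ee → 3 E_ : 1 ee (out of 4)
Combine (counts out of 4 × 4 = 16): short/English-spotted (L_E_) = 4×3 = 12; short/solid (L_ee) = 4×1 = 4
Phenotype counts (out of 16): 12 short/English-spotted, 4 short/solid
short/solid: 4 out of 16 → fraction 1/4
Expected count = 1/4 × 224 = 56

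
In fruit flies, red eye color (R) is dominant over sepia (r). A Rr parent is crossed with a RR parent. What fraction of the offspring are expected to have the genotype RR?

Punnett square for Rr × RR:
Offspring genotypes: 2 RR, 2 Rr
Total offspring: 4
Count with target: 2
Probability: 2/4 = 1/2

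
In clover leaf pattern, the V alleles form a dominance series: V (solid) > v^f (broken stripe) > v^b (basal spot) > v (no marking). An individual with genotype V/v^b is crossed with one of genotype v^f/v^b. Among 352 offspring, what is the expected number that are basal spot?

Cross: V/v^b × v^f/v^b
Allele dominance: V > v^f > v^b > v
Offspring genotypes: 1 V/v^f, 1 V/v^b, 1 v^f/v^b, 1 v^b/v^b
Phenotype counts: 2 solid, 1 broken stripe, 1 basal spot
basal spot: 1 out of 4 → fraction 1/4
Expected count = 1/4 × 352 = 88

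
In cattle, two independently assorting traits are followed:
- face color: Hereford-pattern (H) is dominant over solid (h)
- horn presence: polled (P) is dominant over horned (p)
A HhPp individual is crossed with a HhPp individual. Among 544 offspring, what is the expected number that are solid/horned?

Dihybrid cross HhPp × HhPp — consider each gene separately:
face color: Hh × Hh → 1 HH, 2 Hh, 1 hh → 3 H_ : 1 hh (out of 4)
horn presence: Pp × Pp → 1 PP, 2 Pp, 1 pp → 3 P_ : 1 pp (out of 4)
Combine (counts out of 4 × 4 = 16): Hereford-pattern/polled (H_P_) = 3×3 = 9; Hereford-pattern/horned (H_pp) = 3×1 = 3; solid/polled (hhP_) = 1×3 = 3; solid/horned (hhpp) = 1×1 = 1
Phenotype counts (out of 16): 9 Hereford-pattern/polled, 3 Hereford-pattern/horned, 3 solid/polled, 1 solid/horned
solid/horned: 1 out of 16 → fraction 1/16
Expected count = 1/16 × 544 = 34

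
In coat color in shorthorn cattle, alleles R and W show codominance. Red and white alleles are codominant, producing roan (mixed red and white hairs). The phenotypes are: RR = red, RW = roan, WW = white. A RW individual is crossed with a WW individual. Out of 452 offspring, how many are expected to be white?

Punnett square for RW × WW:
Offspring genotypes: 2 RW, 2 WW
Phenotype counts: 2 roan, 2 white
white: 2 out of 4 → fraction 1/2
Expected count = 1/2 × 452 = 226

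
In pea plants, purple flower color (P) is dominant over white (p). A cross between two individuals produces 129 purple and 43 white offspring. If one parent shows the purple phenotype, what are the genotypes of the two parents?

Observed offspring: 129 purple, 43 white
The observed ratio simplifies to 3:1. White (pp) offspring appear, so each parent must contribute one p allele. The parent stated to show purple carries P, so it is Pp. The other parent is then either Pp or pp: Pp × pp would give a 1:1 split, whereas Pp × Pp gives 3:1 — matching the data. So both parents are heterozygous (Pp × Pp).
Parent genotypes: Pp × Pp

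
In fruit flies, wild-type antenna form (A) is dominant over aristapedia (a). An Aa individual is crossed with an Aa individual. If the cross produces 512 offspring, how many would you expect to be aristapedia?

Punnett square for Aa × Aa:
Offspring genotypes: 1 AA, 2 Aa, 1 aa
wild-type: 3, aristapedia: 1
aristapedia: 1 out of 4 → fraction 1/4
Expected count = 1/4 × 512 = 128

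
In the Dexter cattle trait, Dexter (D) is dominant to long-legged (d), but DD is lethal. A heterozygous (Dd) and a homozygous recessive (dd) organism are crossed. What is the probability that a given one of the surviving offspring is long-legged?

Cross: Dd × dd
Punnett square offspring (before lethality): 2 Dd, 2 dd
No DD offspring are produced in this cross.
long-legged: 2 out of 4
Probability: 2/4 = 1/2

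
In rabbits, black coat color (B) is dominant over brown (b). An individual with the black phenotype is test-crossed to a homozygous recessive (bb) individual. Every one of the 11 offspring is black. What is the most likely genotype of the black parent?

Test cross: ? × bb
All offspring are black.
If the unknown parent were heterozygous (Bb), about half of 11 offspring would be brown; none are. The unknown parent is most likely homozygous dominant (BB).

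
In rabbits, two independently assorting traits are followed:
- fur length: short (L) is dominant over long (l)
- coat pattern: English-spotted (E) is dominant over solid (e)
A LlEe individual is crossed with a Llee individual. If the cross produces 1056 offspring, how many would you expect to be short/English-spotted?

Dihybrid cross LlEe × Llee — consider each gene separately:
fur length: Ll × Ll → 1 LL, 2 Ll, 1 ll → 3 L_ : 1 ll (out of 4)
coat pattern: Ee × ee → 2 Ee, 2 ee → 2 E_ : 2 ee (out of 4)
Combine (counts out of 4 × 4 = 16): short/English-spotted (L_E_) = 3×2 = 6; short/solid (L_ee) = 3×2 = 6; long/English-spotted (llE_) = 1×2 = 2; long/solid (llee) = 1×2 = 2
Phenotype counts (out of 16): 6 short/English-spotted, 6 short/solid, 2 long/English-spotted, 2 long/solid
short/English-spotted: 6 out of 16 → fraction 3/8
Expected count = 3/8 × 1056 = 396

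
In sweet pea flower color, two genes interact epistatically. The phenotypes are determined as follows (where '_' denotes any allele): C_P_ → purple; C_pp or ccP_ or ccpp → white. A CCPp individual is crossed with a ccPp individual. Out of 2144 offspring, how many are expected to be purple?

Cross: CCPp × ccPp — consider each gene separately:
C gene: CC × cc → 4 Cc → 4 C_ (out of 4)
P gene: Pp × Pp → 1 PP, 2 Pp, 1 pp → 3 P_ : 1 pp (out of 4)
Genotype classes (out of 4 × 4 = 16): C_P_ = 4×3 = 12; C_pp = 4×1 = 4
Apply the phenotype rules: C_P_ (12) → purple; C_pp (4) → white
Phenotype counts (out of 16): 12 purple, 4 white
purple: 12 out of 16 → fraction 3/4
Expected count = 3/4 × 2144 = 1608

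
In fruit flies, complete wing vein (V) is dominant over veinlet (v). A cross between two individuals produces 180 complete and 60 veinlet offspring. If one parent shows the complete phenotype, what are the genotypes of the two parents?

Observed offspring: 180 complete, 60 veinlet
The observed ratio simplifies to 3:1. Veinlet (vv) offspring appear, so each parent must contribute one v allele. The parent stated to show complete carries V, so it is Vv. The other parent is then either Vv or vv: Vv × vv would give a 1:1 split, whereas Vv × Vv gives 3:1 — matching the data. So both parents are heterozygous (Vv × Vv).
Parent genotypes: Vv × Vv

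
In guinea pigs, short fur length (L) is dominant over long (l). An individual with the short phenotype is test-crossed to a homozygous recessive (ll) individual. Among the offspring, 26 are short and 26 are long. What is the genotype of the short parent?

Test cross: ? × ll
Offspring: 26 short, 26 long — approximately 1:1.
A 1:1 ratio in a test cross indicates the unknown parent is heterozygous (Ll).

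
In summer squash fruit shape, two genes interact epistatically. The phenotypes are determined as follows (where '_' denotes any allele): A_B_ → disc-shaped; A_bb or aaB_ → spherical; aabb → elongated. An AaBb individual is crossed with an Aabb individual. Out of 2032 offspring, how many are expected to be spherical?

Cross: AaBb × Aabb — consider each gene separately:
A gene: Aa × Aa → 1 AA, 2 Aa, 1 aa → 3 A_ : 1 aa (out of 4)
B gene: Bb × bb → 2 Bb, 2 bb → 2 B_ : 2 bb (out of 4)
Genotype classes (out of 4 × 4 = 16): A_B_ = 3×2 = 6; A_bb = 3×2 = 6; aaB_ = 1×2 = 2; aabb = 1×2 = 2
Apply the phenotype rules: A_B_ (6) → disc-shaped; A_bb (6) + aaB_ (2) → spherical; aabb (2) → elongated
Phenotype counts (out of 16): 6 disc-shaped, 8 spherical, 2 elongated
spherical: 8 out of 16 → fraction 1/2
Expected count = 1/2 × 2032 = 1016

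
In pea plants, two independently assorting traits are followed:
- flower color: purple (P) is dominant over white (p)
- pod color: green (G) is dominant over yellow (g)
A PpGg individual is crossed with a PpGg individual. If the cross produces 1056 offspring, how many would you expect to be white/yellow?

Dihybrid cross PpGg × PpGg — consider each gene separately:
flower color: Pp × Pp → 1 PP, 2 Pp, 1 pp → 3 P_ : 1 pp (out of 4)
pod color: Gg × Gg → 1 GG, 2 Gg, 1 gg → 3 G_ : 1 gg (out of 4)
Combine (counts out of 4 × 4 = 16): purple/green (P_G_) = 3×3 = 9; purple/yellow (P_gg) = 3×1 = 3; white/green (ppG_) = 1×3 = 3; white/yellow (ppgg) = 1×1 = 1
Phenotype counts (out of 16): 9 purple/green, 3 purple/yellow, 3 white/green, 1 white/yellow
white/yellow: 1 out of 16 → fraction 1/16
Expected count = 1/16 × 1056 = 66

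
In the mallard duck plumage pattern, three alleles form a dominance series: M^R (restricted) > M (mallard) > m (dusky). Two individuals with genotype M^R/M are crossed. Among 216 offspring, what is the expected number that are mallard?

Cross: M^R/M × M^R/M
Allele dominance: M^R > M > m
Offspring genotypes: 1 M^R/M^R, 2 M^R/M, 1 M/M
Phenotype counts: 3 restricted, 1 mallard
mallard: 1 out of 4 → fraction 1/4
Expected count = 1/4 × 216 = 54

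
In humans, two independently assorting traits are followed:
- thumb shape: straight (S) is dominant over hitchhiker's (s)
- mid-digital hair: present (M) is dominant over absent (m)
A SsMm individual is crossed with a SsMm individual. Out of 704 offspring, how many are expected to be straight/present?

Dihybrid cross SsMm × SsMm — consider each gene separately:
thumb shape: Ss × Ss → 1 SS, 2 Ss, 1 ss → 3 S_ : 1 ss (out of 4)
mid-digital hair: Mm × Mm → 1 MM, 2 Mm, 1 mm → 3 M_ : 1 mm (out of 4)
Combine (counts out of 4 × 4 = 16): straight/present (S_M_) = 3×3 = 9; straight/absent (S_mm) = 3×1 = 3; hitchhiker's/present (ssM_) = 1×3 = 3; hitchhiker's/absent (ssmm) = 1×1 = 1
Phenotype counts (out of 16): 9 straight/present, 3 straight/absent, 3 hitchhiker's/present, 1 hitchhiker's/absent
straight/present: 9 out of 16 → fraction 9/16
Expected count = 9/16 × 704 = 396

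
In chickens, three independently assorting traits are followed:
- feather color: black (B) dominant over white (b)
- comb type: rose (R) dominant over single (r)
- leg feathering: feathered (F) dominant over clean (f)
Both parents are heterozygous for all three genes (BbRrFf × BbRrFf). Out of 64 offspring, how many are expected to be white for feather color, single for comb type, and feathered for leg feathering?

Trihybrid cross: BbRrFf × BbRrFf
Each trait segregates independently with a 3:1 phenotypic ratio, so each gene contributes 3/4 (dominant) or 1/4 (recessive).
Target: white (feather color), single (comb type), feathered (leg feathering)
Probability = product of independent per-trait probabilities
= 1/4 × 1/4 × 3/4 = 3/64
Expected count = 3/64 × 64 = 3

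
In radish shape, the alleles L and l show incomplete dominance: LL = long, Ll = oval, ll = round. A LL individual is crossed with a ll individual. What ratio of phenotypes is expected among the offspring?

Punnett square for LL × ll:
Offspring genotypes: 4 Ll
Phenotype counts: 4 oval
Ratio: all oval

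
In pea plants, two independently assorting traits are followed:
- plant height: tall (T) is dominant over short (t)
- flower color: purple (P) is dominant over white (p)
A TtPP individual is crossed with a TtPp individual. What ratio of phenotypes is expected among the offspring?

Dihybrid cross TtPP × TtPp — consider each gene separately:
plant height: Tt × Tt → 1 TT, 2 Tt, 1 tt → 3 T_ : 1 tt (out of 4)
flower color: PP × Pp → 2 PP, 2 Pp → 4 P_ (out of 4)
Combine (counts out of 4 × 4 = 16): tall/purple (T_P_) = 3×4 = 12; short/purple (ttP_) = 1×4 = 4
Phenotype counts (out of 16): 12 tall/purple, 4 short/purple
Ratio: 3 tall/purple : 1 short/purple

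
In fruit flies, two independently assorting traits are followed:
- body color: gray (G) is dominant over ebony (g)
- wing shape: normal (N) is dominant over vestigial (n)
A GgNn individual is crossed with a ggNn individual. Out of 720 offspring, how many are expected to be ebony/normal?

Dihybrid cross GgNn × ggNn — consider each gene separately:
body color: Gg × gg → 2 Gg, 2 gg → 2 G_ : 2 gg (out of 4)
wing shape: Nn × Nn → 1 NN, 2 Nn, 1 nn → 3 N_ : 1 nn (out of 4)
Combine (counts out of 4 × 4 = 16): gray/normal (G_N_) = 2×3 = 6; gray/vestigial (G_nn) = 2×1 = 2; ebony/normal (ggN_) = 2×3 = 6; ebony/vestigial (ggnn) = 2×1 = 2
Phenotype counts (out of 16): 6 gray/normal, 2 gray/vestigial, 6 ebony/normal, 2 ebony/vestigial
ebony/normal: 6 out of 16 → fraction 3/8
Expected count = 3/8 × 720 = 270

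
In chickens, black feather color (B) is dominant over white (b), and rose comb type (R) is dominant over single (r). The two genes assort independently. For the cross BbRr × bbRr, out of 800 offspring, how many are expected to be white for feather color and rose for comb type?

Dihybrid cross BbRr × bbRr — consider each gene separately:
feather color: Bb × bb → 2 Bb, 2 bb → 2 B_ : 2 bb (out of 4)
comb type: Rr × Rr → 1 RR, 2 Rr, 1 rr → 3 R_ : 1 rr (out of 4)
Looking for: white (bb) and rose (R_)
P(white) = 2/4, P(rose) = 3/4
P(both) = 2/4 × 3/4 = 6/16 = 3/8
Expected count = 3/8 × 800 = 300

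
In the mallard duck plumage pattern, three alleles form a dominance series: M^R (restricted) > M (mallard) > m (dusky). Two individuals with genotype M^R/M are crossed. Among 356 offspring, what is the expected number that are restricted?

Cross: M^R/M × M^R/M
Allele dominance: M^R > M > m
Offspring genotypes: 1 M^R/M^R, 2 M^R/M, 1 M/M
Phenotype counts: 3 restricted, 1 mallard
restricted: 3 out of 4 → fraction 3/4
Expected count = 3/4 × 356 = 267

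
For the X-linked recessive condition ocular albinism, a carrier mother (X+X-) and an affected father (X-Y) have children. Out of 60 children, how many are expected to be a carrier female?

Cross: X+X- × X-Y
Offspring: 1 X+X-, 1 X+Y, 1 X-X-, 1 X-Y
Probability of a carrier female: 1/4
Expected count = 1/4 × 60 = 15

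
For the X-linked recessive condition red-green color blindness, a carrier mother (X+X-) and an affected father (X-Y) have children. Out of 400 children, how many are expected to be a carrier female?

Cross: X+X- × X-Y
Offspring: 1 X+X-, 1 X+Y, 1 X-X-, 1 X-Y
Probability of a carrier female: 1/4
Expected count = 1/4 × 400 = 100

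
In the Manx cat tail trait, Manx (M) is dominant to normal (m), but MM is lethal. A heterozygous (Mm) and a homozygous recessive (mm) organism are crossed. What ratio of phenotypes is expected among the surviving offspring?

Cross: Mm × mm
Punnett square offspring (before lethality): 2 Mm, 2 mm
No MM offspring are produced in this cross.
Ratio: 1 Manx (tailless) : 1 normal-tailed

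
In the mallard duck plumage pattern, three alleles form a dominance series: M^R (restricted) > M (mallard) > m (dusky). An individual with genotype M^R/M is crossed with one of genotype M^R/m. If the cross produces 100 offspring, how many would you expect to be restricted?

Cross: M^R/M × M^R/m
Allele dominance: M^R > M > m
Offspring genotypes: 1 M^R/M^R, 1 M^R/m, 1 M^R/M, 1 M/m
Phenotype counts: 3 restricted, 1 mallard
restricted: 3 out of 4 → fraction 3/4
Expected count = 3/4 × 100 = 75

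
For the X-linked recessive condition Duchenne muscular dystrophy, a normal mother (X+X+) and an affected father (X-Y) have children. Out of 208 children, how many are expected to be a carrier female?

Cross: X+X+ × X-Y
Offspring: 2 X+X-, 2 X+Y
Probability of a carrier female: 2/4 = 1/2
Expected count = 1/2 × 208 = 104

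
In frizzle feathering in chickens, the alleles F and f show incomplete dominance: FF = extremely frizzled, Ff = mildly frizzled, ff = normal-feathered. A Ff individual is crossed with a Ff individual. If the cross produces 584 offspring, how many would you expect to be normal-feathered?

Punnett square for Ff × Ff:
Offspring genotypes: 1 FF, 2 Ff, 1 ff
Phenotype counts: 1 extremely frizzled, 2 mildly frizzled, 1 normal-feathered
normal-feathered: 1 out of 4 → fraction 1/4
Expected count = 1/4 × 584 = 146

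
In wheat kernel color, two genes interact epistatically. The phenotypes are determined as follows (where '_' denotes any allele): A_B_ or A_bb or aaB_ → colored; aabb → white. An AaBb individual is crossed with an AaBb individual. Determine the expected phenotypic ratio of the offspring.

Cross: AaBb × AaBb — consider each gene separately:
A gene: Aa × Aa → 1 AA, 2 Aa, 1 aa → 3 A_ : 1 aa (out of 4)
B gene: Bb × Bb → 1 BB, 2 Bb, 1 bb → 3 B_ : 1 bb (out of 4)
Genotype classes (out of 4 × 4 = 16): A_B_ = 3×3 = 9; A_bb = 3×1 = 3; aaB_ = 1×3 = 3; aabb = 1×1 = 1
Apply the phenotype rules: A_B_ (9) + A_bb (3) + aaB_ (3) → colored; aabb (1) → white
Phenotype counts (out of 16): 15 colored, 1 white
Ratio: 15 colored : 1 white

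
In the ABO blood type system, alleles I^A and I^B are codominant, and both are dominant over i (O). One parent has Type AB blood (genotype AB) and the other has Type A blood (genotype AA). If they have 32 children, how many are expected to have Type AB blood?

Cross: AB × AA
Possible offspring genotypes: 2 AA, 2 AB
Blood type counts: 2 Type A, 2 Type AB
Probability of Type AB: 2/4 = 1/2
Expected count = 1/2 × 32 = 16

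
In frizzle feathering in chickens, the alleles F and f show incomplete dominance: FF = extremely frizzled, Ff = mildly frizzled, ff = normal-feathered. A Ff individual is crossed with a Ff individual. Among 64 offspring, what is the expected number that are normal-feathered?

Punnett square for Ff × Ff:
Offspring genotypes: 1 FF, 2 Ff, 1 ff
Phenotype counts: 1 extremely frizzled, 2 mildly frizzled, 1 normal-feathered
normal-feathered: 1 out of 4 → fraction 1/4
Expected count = 1/4 × 64 = 16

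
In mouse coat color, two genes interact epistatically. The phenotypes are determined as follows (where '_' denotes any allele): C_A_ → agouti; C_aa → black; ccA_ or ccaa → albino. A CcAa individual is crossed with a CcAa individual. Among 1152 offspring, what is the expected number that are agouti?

Cross: CcAa × CcAa — consider each gene separately:
C gene: Cc × Cc → 1 CC, 2 Cc, 1 cc → 3 C_ : 1 cc (out of 4)
A gene: Aa × Aa → 1 AA, 2 Aa, 1 aa → 3 A_ : 1 aa (out of 4)
Genotype classes (out of 4 × 4 = 16): C_A_ = 3×3 = 9; C_aa = 3×1 = 3; ccA_ = 1×3 = 3; ccaa = 1×1 = 1
Apply the phenotype rules: C_A_ (9) → agouti; C_aa (3) → black; ccA_ (3) + ccaa (1) → albino
Phenotype counts (out of 16): 9 agouti, 3 black, 4 albino
agouti: 9 out of 16 → fraction 9/16
Expected count = 9/16 × 1152 = 648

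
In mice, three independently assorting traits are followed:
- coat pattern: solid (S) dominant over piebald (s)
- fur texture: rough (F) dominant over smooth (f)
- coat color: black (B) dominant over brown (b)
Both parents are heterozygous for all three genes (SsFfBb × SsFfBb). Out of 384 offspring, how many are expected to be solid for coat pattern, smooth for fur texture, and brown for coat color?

Trihybrid cross: SsFfBb × SsFfBb
Each trait segregates independently with a 3:1 phenotypic ratio, so each gene contributes 3/4 (dominant) or 1/4 (recessive).
Target: solid (coat pattern), smooth (fur texture), brown (coat color)
Probability = product of independent per-trait probabilities
= 3/4 × 1/4 × 1/4 = 3/64
Expected count = 3/64 × 384 = 18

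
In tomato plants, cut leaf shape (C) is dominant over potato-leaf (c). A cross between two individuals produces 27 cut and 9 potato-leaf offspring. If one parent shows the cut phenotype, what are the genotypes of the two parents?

Observed offspring: 27 cut, 9 potato-leaf
The observed ratio simplifies to 3:1. Potato-leaf (cc) offspring appear, so each parent must contribute one c allele. The parent stated to show cut carries C, so it is Cc. The other parent is then either Cc or cc: Cc × cc would give a 1:1 split, whereas Cc × Cc gives 3:1 — matching the data. So both parents are heterozygous (Cc × Cc).
Parent genotypes: Cc × Cc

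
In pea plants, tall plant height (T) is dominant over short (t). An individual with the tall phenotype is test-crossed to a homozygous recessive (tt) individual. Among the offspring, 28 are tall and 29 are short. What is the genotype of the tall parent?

Test cross: ? × tt
Offspring: 28 tall, 29 short — approximately 1:1.
A 1:1 ratio in a test cross indicates the unknown parent is heterozygous (Tt).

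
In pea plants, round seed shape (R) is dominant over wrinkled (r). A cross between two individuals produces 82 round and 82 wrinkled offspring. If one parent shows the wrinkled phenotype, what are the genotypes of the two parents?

Observed offspring: 82 round, 82 wrinkled
The observed ratio simplifies to 1:1. One parent shows wrinkled, so its genotype must be rr. A 1:1 offspring split requires the other parent to be heterozygous (Rr).
Parent genotypes: rr × Rr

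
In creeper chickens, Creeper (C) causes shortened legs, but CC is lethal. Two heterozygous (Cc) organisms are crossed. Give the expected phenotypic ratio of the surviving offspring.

Cross: Cc × Cc
Punnett square offspring (before lethality): 1 CC, 2 Cc, 1 cc
The CC genotype is lethal (embryos die); surviving offspring: 2 Cc, 1 cc
Ratio: 2 creeper : 1 normal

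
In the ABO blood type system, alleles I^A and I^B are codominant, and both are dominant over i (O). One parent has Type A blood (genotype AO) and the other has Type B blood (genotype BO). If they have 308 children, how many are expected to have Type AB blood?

Cross: AO × BO
Possible offspring genotypes: 1 AB, 1 AO, 1 BO, 1 OO
Blood type counts: 1 Type AB, 1 Type A, 1 Type B, 1 Type O
Probability of Type AB: 1/4
Expected count = 1/4 × 308 = 77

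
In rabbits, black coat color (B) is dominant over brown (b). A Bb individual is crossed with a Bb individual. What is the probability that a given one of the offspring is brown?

Punnett square for Bb × Bb:
Offspring genotypes: 1 BB, 2 Bb, 1 bb
black: 3, brown: 1
brown: 1 out of 4
Probability: 1/4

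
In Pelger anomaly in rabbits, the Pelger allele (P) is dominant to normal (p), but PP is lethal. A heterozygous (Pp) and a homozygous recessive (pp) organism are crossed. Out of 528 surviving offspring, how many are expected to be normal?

Cross: Pp × pp
Punnett square offspring (before lethality): 2 Pp, 2 pp
No PP offspring are produced in this cross.
normal: 2 out of 4 → fraction 1/2
Expected count = 1/2 × 528 = 264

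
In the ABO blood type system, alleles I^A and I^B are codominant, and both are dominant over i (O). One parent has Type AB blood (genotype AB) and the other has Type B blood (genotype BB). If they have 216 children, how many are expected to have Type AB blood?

Cross: AB × BB
Possible offspring genotypes: 2 AB, 2 BB
Blood type counts: 2 Type AB, 2 Type B
Probability of Type AB: 2/4 = 1/2
Expected count = 1/2 × 216 = 108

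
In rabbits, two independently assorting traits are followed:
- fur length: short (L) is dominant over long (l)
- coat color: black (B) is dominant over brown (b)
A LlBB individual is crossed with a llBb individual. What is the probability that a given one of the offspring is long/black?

Dihybrid cross LlBB × llBb — consider each gene separately:
fur length: Ll × ll → 2 Ll, 2 ll → 2 L_ : 2 ll (out of 4)
coat color: BB × Bb → 2 BB, 2 Bb → 4 B_ (out of 4)
Combine (counts out of 4 × 4 = 16): short/black (L_B_) = 2×4 = 8; long/black (llB_) = 2×4 = 8
Phenotype counts (out of 16): 8 short/black, 8 long/black
long/black: 8 out of 16
Probability: 8/16 = 1/2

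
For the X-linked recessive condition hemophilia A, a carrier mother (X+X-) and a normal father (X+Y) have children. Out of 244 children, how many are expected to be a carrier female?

Cross: X+X- × X+Y
Offspring: 1 X+X+, 1 X+Y, 1 X+X-, 1 X-Y
Probability of a carrier female: 1/4
Expected count = 1/4 × 244 = 61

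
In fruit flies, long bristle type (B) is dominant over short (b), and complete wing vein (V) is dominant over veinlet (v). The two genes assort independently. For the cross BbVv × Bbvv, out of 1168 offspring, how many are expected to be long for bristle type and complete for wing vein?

Dihybrid cross BbVv × Bbvv — consider each gene separately:
bristle type: Bb × Bb → 1 BB, 2 Bb, 1 bb → 3 B_ : 1 bb (out of 4)
wing vein: Vv × vv → 2 Vv, 2 vv → 2 V_ : 2 vv (out of 4)
Looking for: long (B_) and complete (V_)
P(long) = 3/4, P(complete) = 2/4
P(both) = 3/4 × 2/4 = 6/16 = 3/8
Expected count = 3/8 × 1168 = 438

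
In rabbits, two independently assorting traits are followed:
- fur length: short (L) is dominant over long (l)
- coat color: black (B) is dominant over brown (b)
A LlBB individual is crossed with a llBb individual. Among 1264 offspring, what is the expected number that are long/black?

Dihybrid cross LlBB × llBb — consider each gene separately:
fur length: Ll × ll → 2 Ll, 2 ll → 2 L_ : 2 ll (out of 4)
coat color: BB × Bb → 2 BB, 2 Bb → 4 B_ (out of 4)
Combine (counts out of 4 × 4 = 16): short/black (L_B_) = 2×4 = 8; long/black (llB_) = 2×4 = 8
Phenotype counts (out of 16): 8 short/black, 8 long/black
long/black: 8 out of 16 → fraction 1/2
Expected count = 1/2 × 1264 = 632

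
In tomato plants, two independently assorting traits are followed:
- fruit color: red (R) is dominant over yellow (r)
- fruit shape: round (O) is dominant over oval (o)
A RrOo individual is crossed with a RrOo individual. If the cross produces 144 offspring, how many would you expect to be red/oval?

Dihybrid cross RrOo × RrOo — consider each gene separately:
fruit color: Rr × Rr → 1 RR, 2 Rr, 1 rr → 3 R_ : 1 rr (out of 4)
fruit shape: Oo × Oo → 1 OO, 2 Oo, 1 oo → 3 O_ : 1 oo (out of 4)
Combine (counts out of 4 × 4 = 16): red/round (R_O_) = 3×3 = 9; red/oval (R_oo) = 3×1 = 3; yellow/round (rrO_) = 1×3 = 3; yellow/oval (rroo) = 1×1 = 1
Phenotype counts (out of 16): 9 red/round, 3 red/oval, 3 yellow/round, 1 yellow/oval
red/oval: 3 out of 16 → fraction 3/16
Expected count = 3/16 × 144 = 27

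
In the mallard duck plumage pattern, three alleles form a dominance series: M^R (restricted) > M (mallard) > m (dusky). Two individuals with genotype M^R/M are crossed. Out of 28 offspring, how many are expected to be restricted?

Cross: M^R/M × M^R/M
Allele dominance: M^R > M > m
Offspring genotypes: 1 M^R/M^R, 2 M^R/M, 1 M/M
Phenotype counts: 3 restricted, 1 mallard
restricted: 3 out of 4 → fraction 3/4
Expected count = 3/4 × 28 = 21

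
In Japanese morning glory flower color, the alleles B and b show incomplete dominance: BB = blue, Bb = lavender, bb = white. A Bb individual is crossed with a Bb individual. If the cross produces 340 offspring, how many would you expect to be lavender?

Punnett square for Bb × Bb:
Offspring genotypes: 1 BB, 2 Bb, 1 bb
Phenotype counts: 1 blue, 2 lavender, 1 white
lavender: 2 out of 4 → fraction 1/2
Expected count = 1/2 × 340 = 170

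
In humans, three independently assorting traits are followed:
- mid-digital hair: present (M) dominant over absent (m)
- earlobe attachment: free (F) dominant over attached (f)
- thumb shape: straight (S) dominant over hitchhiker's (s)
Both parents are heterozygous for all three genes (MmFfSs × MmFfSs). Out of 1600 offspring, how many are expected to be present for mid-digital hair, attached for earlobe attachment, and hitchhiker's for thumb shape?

Trihybrid cross: MmFfSs × MmFfSs
Each trait segregates independently with a 3:1 phenotypic ratio, so each gene contributes 3/4 (dominant) or 1/4 (recessive).
Target: present (mid-digital hair), attached (earlobe attachment), hitchhiker's (thumb shape)
Probability = product of independent per-trait probabilities
= 3/4 × 1/4 × 1/4 = 3/64
Expected count = 3/64 × 1600 = 75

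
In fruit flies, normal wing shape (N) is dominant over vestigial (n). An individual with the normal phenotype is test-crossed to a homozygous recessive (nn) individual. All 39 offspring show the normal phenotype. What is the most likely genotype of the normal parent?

Test cross: ? × nn
All offspring are normal.
If the unknown parent were heterozygous (Nn), about half of 39 offspring would be vestigial; none are. The unknown parent is most likely homozygous dominant (NN).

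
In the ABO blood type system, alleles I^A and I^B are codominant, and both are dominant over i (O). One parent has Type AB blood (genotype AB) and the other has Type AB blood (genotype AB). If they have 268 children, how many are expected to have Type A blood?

Cross: AB × AB
Possible offspring genotypes: 1 AA, 2 AB, 1 BB
Blood type counts: 1 Type A, 2 Type AB, 1 Type B
Probability of Type A: 1/4
Expected count = 1/4 × 268 = 67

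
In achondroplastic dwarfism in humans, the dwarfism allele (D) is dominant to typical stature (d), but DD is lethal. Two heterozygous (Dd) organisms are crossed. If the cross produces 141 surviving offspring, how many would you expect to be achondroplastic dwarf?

Cross: Dd × Dd
Punnett square offspring (before lethality): 1 DD, 2 Dd, 1 dd
The DD genotype is lethal (embryos die); surviving offspring: 2 Dd, 1 dd
achondroplastic dwarf: 2 out of 3 → fraction 2/3
Expected count = 2/3 × 141 = 94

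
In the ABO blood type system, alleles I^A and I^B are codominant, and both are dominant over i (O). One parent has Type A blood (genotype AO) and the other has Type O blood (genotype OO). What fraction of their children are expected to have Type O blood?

Cross: AO × OO
Possible offspring genotypes: 2 AO, 2 OO
Blood type counts: 2 Type A, 2 Type O
Probability of Type O: 2/4 = 1/2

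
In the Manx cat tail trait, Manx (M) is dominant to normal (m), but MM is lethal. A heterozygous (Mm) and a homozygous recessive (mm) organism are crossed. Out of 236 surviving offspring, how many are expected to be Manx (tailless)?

Cross: Mm × mm
Punnett square offspring (before lethality): 2 Mm, 2 mm
No MM offspring are produced in this cross.
Manx (tailless): 2 out of 4 → fraction 1/2
Expected count = 1/2 × 236 = 118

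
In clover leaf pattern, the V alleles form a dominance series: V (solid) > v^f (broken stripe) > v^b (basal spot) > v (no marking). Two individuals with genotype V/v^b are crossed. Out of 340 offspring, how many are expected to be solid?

Cross: V/v^b × V/v^b
Allele dominance: V > v^f > v^b > v
Offspring genotypes: 1 V/V, 2 V/v^b, 1 v^b/v^b
Phenotype counts: 3 solid, 1 basal spot
solid: 3 out of 4 → fraction 3/4
Expected count = 3/4 × 340 = 255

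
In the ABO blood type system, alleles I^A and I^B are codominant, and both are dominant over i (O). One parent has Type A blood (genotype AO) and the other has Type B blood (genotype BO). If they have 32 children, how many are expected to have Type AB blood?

Cross: AO × BO
Possible offspring genotypes: 1 AB, 1 AO, 1 BO, 1 OO
Blood type counts: 1 Type AB, 1 Type A, 1 Type B, 1 Type O
Probability of Type AB: 1/4
Expected count = 1/4 × 32 = 8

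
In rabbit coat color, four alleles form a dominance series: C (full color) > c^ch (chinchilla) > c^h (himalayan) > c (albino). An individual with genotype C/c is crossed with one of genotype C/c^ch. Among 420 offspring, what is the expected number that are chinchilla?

Cross: C/c × C/c^ch
Allele dominance: C > c^ch > c^h > c
Offspring genotypes: 1 C/C, 1 C/c^ch, 1 C/c, 1 c^ch/c
Phenotype counts: 3 full color, 1 chinchilla
chinchilla: 1 out of 4 → fraction 1/4
Expected count = 1/4 × 420 = 105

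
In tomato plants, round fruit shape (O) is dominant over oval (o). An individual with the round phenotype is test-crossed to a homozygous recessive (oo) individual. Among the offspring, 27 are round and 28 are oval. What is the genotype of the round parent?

Test cross: ? × oo
Offspring: 27 round, 28 oval — approximately 1:1.
A 1:1 ratio in a test cross indicates the unknown parent is heterozygous (Oo).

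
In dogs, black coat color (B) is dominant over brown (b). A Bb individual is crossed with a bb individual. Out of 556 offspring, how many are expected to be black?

Punnett square for Bb × bb:
Offspring genotypes: 2 Bb, 2 bb
black: 2, brown: 2
black: 2 out of 4 → fraction 1/2
Expected count = 1/2 × 556 = 278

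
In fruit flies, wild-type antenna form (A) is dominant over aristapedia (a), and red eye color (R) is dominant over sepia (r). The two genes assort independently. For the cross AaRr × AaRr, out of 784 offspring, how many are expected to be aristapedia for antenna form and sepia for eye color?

Dihybrid cross AaRr × AaRr — consider each gene separately:
antenna form: Aa × Aa → 1 AA, 2 Aa, 1 aa → 3 A_ : 1 aa (out of 4)
eye color: Rr × Rr → 1 RR, 2 Rr, 1 rr → 3 R_ : 1 rr (out of 4)
Looking for: aristapedia (aa) and sepia (rr)
P(aristapedia) = 1/4, P(sepia) = 1/4
P(both) = 1/4 × 1/4 = 1/16
Expected count = 1/16 × 784 = 49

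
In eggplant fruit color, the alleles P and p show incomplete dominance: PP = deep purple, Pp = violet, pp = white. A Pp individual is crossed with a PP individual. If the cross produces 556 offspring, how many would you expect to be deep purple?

Punnett square for Pp × PP:
Offspring genotypes: 2 PP, 2 Pp
Phenotype counts: 2 deep purple, 2 violet
deep purple: 2 out of 4 → fraction 1/2
Expected count = 1/2 × 556 = 278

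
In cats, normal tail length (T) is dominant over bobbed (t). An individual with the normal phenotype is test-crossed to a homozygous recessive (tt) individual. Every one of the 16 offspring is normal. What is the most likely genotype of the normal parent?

Test cross: ? × tt
All offspring are normal.
If the unknown parent were heterozygous (Tt), about half of 16 offspring would be bobbed; none are. The unknown parent is most likely homozygous dominant (TT).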